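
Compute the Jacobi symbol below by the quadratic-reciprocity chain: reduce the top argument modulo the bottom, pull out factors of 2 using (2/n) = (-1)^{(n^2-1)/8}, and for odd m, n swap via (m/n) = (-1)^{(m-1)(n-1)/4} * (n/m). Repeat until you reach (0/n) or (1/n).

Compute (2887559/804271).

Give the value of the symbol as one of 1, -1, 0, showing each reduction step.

1

(2887559/804271): 2887559 mod 804271 = 474746, so (2887559/804271) = (474746/804271)
factor out 2^1: 474746 = 2^1·237373; with 804271 mod 8 = 7, (2/804271) = +1; sign now +1; continue with (237373/804271)
flip (237373/804271) -> (804271/237373): both odd, 237373 mod 4 = 1, 804271 mod 4 = 3, so the flip contributes +1; sign now +1
(804271/237373): 804271 mod 237373 = 92152, so (804271/237373) = (92152/237373)
factor out 2^3: 92152 = 2^3·11519; with 237373 mod 8 = 5, (2/237373) = -1; sign now -1; continue with (11519/237373)
flip (11519/237373) -> (237373/11519): both odd, 11519 mod 4 = 3, 237373 mod 4 = 1, so the flip contributes +1; sign now -1
(237373/11519): 237373 mod 11519 = 6993, so (237373/11519) = (6993/11519)
flip (6993/11519) -> (11519/6993): both odd, 6993 mod 4 = 1, 11519 mod 4 = 3, so the flip contributes +1; sign now -1
(11519/6993): 11519 mod 6993 = 4526, so (11519/6993) = (4526/6993)
factor out 2^1: 4526 = 2^1·2263; with 6993 mod 8 = 1, (2/6993) = +1; sign now -1; continue with (2263/6993)
flip (2263/6993) -> (6993/2263): both odd, 2263 mod 4 = 3, 6993 mod 4 = 1, so the flip contributes +1; sign now -1
(6993/2263): 6993 mod 2263 = 204, so (6993/2263) = (204/2263)
factor out 2^2: 204 = 2^2·51; with 2263 mod 8 = 7, (2/2263) = +1; sign now -1; continue with (51/2263)
flip (51/2263) -> (2263/51): both odd, 51 mod 4 = 3, 2263 mod 4 = 3, so the flip contributes -1; sign now +1
(2263/51): 2263 mod 51 = 19, so (2263/51) = (19/51)
flip (19/51) -> (51/19): both odd, 19 mod 4 = 3, 51 mod 4 = 3, so the flip contributes -1; sign now -1
(51/19): 51 mod 19 = 13, so (51/19) = (13/19)
flip (13/19) -> (19/13): both odd, 13 mod 4 = 1, 19 mod 4 = 3, so the flip contributes +1; sign now -1
(19/13): 19 mod 13 = 6, so (19/13) = (6/13)
factor out 2^1: 6 = 2^1·3; with 13 mod 8 = 5, (2/13) = -1; sign now +1; continue with (3/13)
flip (3/13) -> (13/3): both odd, 3 mod 4 = 3, 13 mod 4 = 1, so the flip contributes +1; sign now +1
(13/3): 13 mod 3 = 1, so (13/3) = (1/3)
reached (1/3) = 1, so the symbol is +1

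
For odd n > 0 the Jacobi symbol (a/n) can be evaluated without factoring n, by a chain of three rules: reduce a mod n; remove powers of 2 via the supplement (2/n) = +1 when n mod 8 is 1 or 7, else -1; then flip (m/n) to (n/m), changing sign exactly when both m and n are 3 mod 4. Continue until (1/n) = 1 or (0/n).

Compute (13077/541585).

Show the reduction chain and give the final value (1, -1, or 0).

-1

flip (13077/541585) -> (541585/13077): both odd, 13077 mod 4 = 1, 541585 mod 4 = 1, so the flip contributes +1; sign now +1
(541585/13077): 541585 mod 13077 = 5428, so (541585/13077) = (5428/13077)
factor out 2^2: 5428 = 2^2·1357; with 13077 mod 8 = 5, (2/13077) = -1; sign now +1; continue with (1357/13077)
flip (1357/13077) -> (13077/1357): both odd, 1357 mod 4 = 1, 13077 mod 4 = 1, so the flip contributes +1; sign now +1
(13077/1357): 13077 mod 1357 = 864, so (13077/1357) = (864/1357)
factor out 2^5: 864 = 2^5·27; with 1357 mod 8 = 5, (2/1357) = -1; sign now -1; continue with (27/1357)
flip (27/1357) -> (1357/27): both odd, 27 mod 4 = 3, 1357 mod 4 = 1, so the flip contributes +1; sign now -1
(1357/27): 1357 mod 27 = 7, so (1357/27) = (7/27)
flip (7/27) -> (27/7): both odd, 7 mod 4 = 3, 27 mod 4 = 3, so the flip contributes -1; sign now +1
(27/7): 27 mod 7 = 6, so (27/7) = (6/7)
factor out 2^1: 6 = 2^1·3; with 7 mod 8 = 7, (2/7) = +1; sign now +1; continue with (3/7)
flip (3/7) -> (7/3): both odd, 3 mod 4 = 3, 7 mod 4 = 3, so the flip contributes -1; sign now -1
(7/3): 7 mod 3 = 1, so (7/3) = (1/3)
reached (1/3) = 1, so the symbol is -1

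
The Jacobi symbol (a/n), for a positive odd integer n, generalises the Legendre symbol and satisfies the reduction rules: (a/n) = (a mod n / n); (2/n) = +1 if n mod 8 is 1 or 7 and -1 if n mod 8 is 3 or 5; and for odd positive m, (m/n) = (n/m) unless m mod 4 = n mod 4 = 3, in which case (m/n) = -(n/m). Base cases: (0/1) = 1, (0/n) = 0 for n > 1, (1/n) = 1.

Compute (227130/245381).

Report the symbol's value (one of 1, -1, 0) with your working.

227130 = 2^1·113565; (2/245381) = -1 since 245381 mod 8 = 5, so (227130/245381) = (-1)^1·(113565/245381); sign now -1
reciprocity: (113565/245381) = +1·(245381/113565) since 113565 mod 4 = 1, 245381 mod 4 = 1; sign now -1
(245381/113565) = (18251/113565)   [reduce mod 113565]
reciprocity: (18251/113565) = +1·(113565/18251) since 18251 mod 4 = 3, 113565 mod 4 = 1; sign now -1
(113565/18251) = (4059/18251)   [reduce mod 18251]
reciprocity: (4059/18251) = -1·(18251/4059) since 4059 mod 4 = 3, 18251 mod 4 = 3; sign now +1
(18251/4059) = (2015/4059)   [reduce mod 4059]
reciprocity: (2015/4059) = -1·(4059/2015) since 2015 mod 4 = 3, 4059 mod 4 = 3; sign now -1
(4059/2015) = (29/2015)   [reduce mod 2015]
reciprocity: (29/2015) = +1·(2015/29) since 29 mod 4 = 1, 2015 mod 4 = 3; sign now -1
(2015/29) = (14/29)   [reduce mod 29]
14 = 2^1·7; (2/29) = -1 since 29 mod 8 = 5, so (14/29) = (-1)^1·(7/29); sign now +1
reciprocity: (7/29) = +1·(29/7) since 7 mod 4 = 3, 29 mod 4 = 1; sign now +1
(29/7) = (1/7)   [reduce mod 7]
(1/7) = 1; final value = sign = +1

1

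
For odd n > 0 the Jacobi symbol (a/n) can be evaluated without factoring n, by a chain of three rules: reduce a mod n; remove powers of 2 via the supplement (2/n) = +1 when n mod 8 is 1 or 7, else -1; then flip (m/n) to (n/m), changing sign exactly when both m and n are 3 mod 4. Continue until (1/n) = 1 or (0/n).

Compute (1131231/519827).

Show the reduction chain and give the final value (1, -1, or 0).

(1131231/519827): 1131231 mod 519827 = 91577, so (1131231/519827) = (91577/519827)
flip (91577/519827) -> (519827/91577): both odd, 91577 mod 4 = 1, 519827 mod 4 = 3, so the flip contributes +1; sign now +1
(519827/91577): 519827 mod 91577 = 61942, so (519827/91577) = (61942/91577)
factor out 2^1: 61942 = 2^1·30971; with 91577 mod 8 = 1, (2/91577) = +1; sign now +1; continue with (30971/91577)
flip (30971/91577) -> (91577/30971): both odd, 30971 mod 4 = 3, 91577 mod 4 = 1, so the flip contributes +1; sign now +1
(91577/30971): 91577 mod 30971 = 29635, so (91577/30971) = (29635/30971)
flip (29635/30971) -> (30971/29635): both odd, 29635 mod 4 = 3, 30971 mod 4 = 3, so the flip contributes -1; sign now -1
(30971/29635): 30971 mod 29635 = 1336, so (30971/29635) = (1336/29635)
factor out 2^3: 1336 = 2^3·167; with 29635 mod 8 = 3, (2/29635) = -1; sign now +1; continue with (167/29635)
flip (167/29635) -> (29635/167): both odd, 167 mod 4 = 3, 29635 mod 4 = 3, so the flip contributes -1; sign now -1
(29635/167): 29635 mod 167 = 76, so (29635/167) = (76/167)
factor out 2^2: 76 = 2^2·19; with 167 mod 8 = 7, (2/167) = +1; sign now -1; continue with (19/167)
flip (19/167) -> (167/19): both odd, 19 mod 4 = 3, 167 mod 4 = 3, so the flip contributes -1; sign now +1
(167/19): 167 mod 19 = 15, so (167/19) = (15/19)
flip (15/19) -> (19/15): both odd, 15 mod 4 = 3, 19 mod 4 = 3, so the flip contributes -1; sign now -1
(19/15): 19 mod 15 = 4, so (19/15) = (4/15)
factor out 2^2: 4 = 2^2·1; with 15 mod 8 = 7, (2/15) = +1; sign now -1; continue with (1/15)
reached (1/15) = 1, so the symbol is -1

-1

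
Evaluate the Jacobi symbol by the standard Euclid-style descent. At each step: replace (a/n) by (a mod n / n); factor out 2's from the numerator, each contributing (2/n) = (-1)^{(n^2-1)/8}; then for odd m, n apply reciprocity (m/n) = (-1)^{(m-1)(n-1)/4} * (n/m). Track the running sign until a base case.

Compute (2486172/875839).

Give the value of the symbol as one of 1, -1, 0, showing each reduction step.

-1

(2486172/875839) = (734494/875839)   [reduce mod 875839]
734494 = 2^1·367247; (2/875839) = +1 since 875839 mod 8 = 7, so (734494/875839) = (+1)^1·(367247/875839); sign now +1
reciprocity: (367247/875839) = -1·(875839/367247) since 367247 mod 4 = 3, 875839 mod 4 = 3; sign now -1
(875839/367247) = (141345/367247)   [reduce mod 367247]
reciprocity: (141345/367247) = +1·(367247/141345) since 141345 mod 4 = 1, 367247 mod 4 = 3; sign now -1
(367247/141345) = (84557/141345)   [reduce mod 141345]
reciprocity: (84557/141345) = +1·(141345/84557) since 84557 mod 4 = 1, 141345 mod 4 = 1; sign now -1
(141345/84557) = (56788/84557)   [reduce mod 84557]
56788 = 2^2·14197; (2/84557) = -1 since 84557 mod 8 = 5, so (56788/84557) = (-1)^2·(14197/84557); sign now -1
reciprocity: (14197/84557) = +1·(84557/14197) since 14197 mod 4 = 1, 84557 mod 4 = 1; sign now -1
(84557/14197) = (13572/14197)   [reduce mod 14197]
13572 = 2^2·3393; (2/14197) = -1 since 14197 mod 8 = 5, so (13572/14197) = (-1)^2·(3393/14197); sign now -1
reciprocity: (3393/14197) = +1·(14197/3393) since 3393 mod 4 = 1, 14197 mod 4 = 1; sign now -1
(14197/3393) = (625/3393)   [reduce mod 3393]
reciprocity: (625/3393) = +1·(3393/625) since 625 mod 4 = 1, 3393 mod 4 = 1; sign now -1
(3393/625) = (268/625)   [reduce mod 625]
268 = 2^2·67; (2/625) = +1 since 625 mod 8 = 1, so (268/625) = (+1)^2·(67/625); sign now -1
reciprocity: (67/625) = +1·(625/67) since 67 mod 4 = 3, 625 mod 4 = 1; sign now -1
(625/67) = (22/67)   [reduce mod 67]
22 = 2^1·11; (2/67) = -1 since 67 mod 8 = 3, so (22/67) = (-1)^1·(11/67); sign now +1
reciprocity: (11/67) = -1·(67/11) since 11 mod 4 = 3, 67 mod 4 = 3; sign now -1
(67/11) = (1/11)   [reduce mod 11]
(1/11) = 1; final value = sign = -1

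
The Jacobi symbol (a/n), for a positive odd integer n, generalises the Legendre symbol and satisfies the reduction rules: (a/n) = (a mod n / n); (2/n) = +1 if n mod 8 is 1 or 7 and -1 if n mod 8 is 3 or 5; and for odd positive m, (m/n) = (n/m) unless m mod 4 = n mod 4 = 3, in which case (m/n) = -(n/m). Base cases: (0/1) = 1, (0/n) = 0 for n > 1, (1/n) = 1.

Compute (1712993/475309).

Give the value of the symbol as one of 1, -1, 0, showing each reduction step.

-1

(1712993/475309): 1712993 mod 475309 = 287066, so (1712993/475309) = (287066/475309)
factor out 2^1: 287066 = 2^1·143533; with 475309 mod 8 = 5, (2/475309) = -1; sign now -1; continue with (143533/475309)
flip (143533/475309) -> (475309/143533): both odd, 143533 mod 4 = 1, 475309 mod 4 = 1, so the flip contributes +1; sign now -1
(475309/143533): 475309 mod 143533 = 44710, so (475309/143533) = (44710/143533)
factor out 2^1: 44710 = 2^1·22355; with 143533 mod 8 = 5, (2/143533) = -1; sign now +1; continue with (22355/143533)
flip (22355/143533) -> (143533/22355): both odd, 22355 mod 4 = 3, 143533 mod 4 = 1, so the flip contributes +1; sign now +1
(143533/22355): 143533 mod 22355 = 9403, so (143533/22355) = (9403/22355)
flip (9403/22355) -> (22355/9403): both odd, 9403 mod 4 = 3, 22355 mod 4 = 3, so the flip contributes -1; sign now -1
(22355/9403): 22355 mod 9403 = 3549, so (22355/9403) = (3549/9403)
flip (3549/9403) -> (9403/3549): both odd, 3549 mod 4 = 1, 9403 mod 4 = 3, so the flip contributes +1; sign now -1
(9403/3549): 9403 mod 3549 = 2305, so (9403/3549) = (2305/3549)
flip (2305/3549) -> (3549/2305): both odd, 2305 mod 4 = 1, 3549 mod 4 = 1, so the flip contributes +1; sign now -1
(3549/2305): 3549 mod 2305 = 1244, so (3549/2305) = (1244/2305)
factor out 2^2: 1244 = 2^2·311; with 2305 mod 8 = 1, (2/2305) = +1; sign now -1; continue with (311/2305)
flip (311/2305) -> (2305/311): both odd, 311 mod 4 = 3, 2305 mod 4 = 1, so the flip contributes +1; sign now -1
(2305/311): 2305 mod 311 = 128, so (2305/311) = (128/311)
factor out 2^7: 128 = 2^7·1; with 311 mod 8 = 7, (2/311) = +1; sign now -1; continue with (1/311)
reached (1/311) = 1, so the symbol is -1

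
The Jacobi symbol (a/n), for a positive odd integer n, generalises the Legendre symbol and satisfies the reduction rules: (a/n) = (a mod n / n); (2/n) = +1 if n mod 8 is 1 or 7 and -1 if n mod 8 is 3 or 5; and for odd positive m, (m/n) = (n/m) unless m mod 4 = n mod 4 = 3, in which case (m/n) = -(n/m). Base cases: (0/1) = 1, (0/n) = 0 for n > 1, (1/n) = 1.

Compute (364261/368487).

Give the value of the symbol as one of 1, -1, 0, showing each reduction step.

flip (364261/368487) -> (368487/364261): both odd, 364261 mod 4 = 1, 368487 mod 4 = 3, so the flip contributes +1; sign now +1
(368487/364261): 368487 mod 364261 = 4226, so (368487/364261) = (4226/364261)
factor out 2^1: 4226 = 2^1·2113; with 364261 mod 8 = 5, (2/364261) = -1; sign now -1; continue with (2113/364261)
flip (2113/364261) -> (364261/2113): both odd, 2113 mod 4 = 1, 364261 mod 4 = 1, so the flip contributes +1; sign now -1
(364261/2113): 364261 mod 2113 = 825, so (364261/2113) = (825/2113)
flip (825/2113) -> (2113/825): both odd, 825 mod 4 = 1, 2113 mod 4 = 1, so the flip contributes +1; sign now -1
(2113/825): 2113 mod 825 = 463, so (2113/825) = (463/825)
flip (463/825) -> (825/463): both odd, 463 mod 4 = 3, 825 mod 4 = 1, so the flip contributes +1; sign now -1
(825/463): 825 mod 463 = 362, so (825/463) = (362/463)
factor out 2^1: 362 = 2^1·181; with 463 mod 8 = 7, (2/463) = +1; sign now -1; continue with (181/463)
flip (181/463) -> (463/181): both odd, 181 mod 4 = 1, 463 mod 4 = 3, so the flip contributes +1; sign now -1
(463/181): 463 mod 181 = 101, so (463/181) = (101/181)
flip (101/181) -> (181/101): both odd, 101 mod 4 = 1, 181 mod 4 = 1, so the flip contributes +1; sign now -1
(181/101): 181 mod 101 = 80, so (181/101) = (80/101)
factor out 2^4: 80 = 2^4·5; with 101 mod 8 = 5, (2/101) = -1; sign now -1; continue with (5/101)
flip (5/101) -> (101/5): both odd, 5 mod 4 = 1, 101 mod 4 = 1, so the flip contributes +1; sign now -1
(101/5): 101 mod 5 = 1, so (101/5) = (1/5)
reached (1/5) = 1, so the symbol is -1

-1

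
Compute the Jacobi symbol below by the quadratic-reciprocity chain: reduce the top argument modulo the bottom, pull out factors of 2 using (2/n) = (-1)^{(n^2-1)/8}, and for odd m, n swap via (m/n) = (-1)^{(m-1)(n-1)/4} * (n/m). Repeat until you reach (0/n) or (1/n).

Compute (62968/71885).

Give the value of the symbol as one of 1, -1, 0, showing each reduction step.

62968 = 2^3·7871; (2/71885) = -1 since 71885 mod 8 = 5, so (62968/71885) = (-1)^3·(7871/71885); sign now -1
reciprocity: (7871/71885) = +1·(71885/7871) since 7871 mod 4 = 3, 71885 mod 4 = 1; sign now -1
(71885/7871) = (1046/7871)   [reduce mod 7871]
1046 = 2^1·523; (2/7871) = +1 since 7871 mod 8 = 7, so (1046/7871) = (+1)^1·(523/7871); sign now -1
reciprocity: (523/7871) = -1·(7871/523) since 523 mod 4 = 3, 7871 mod 4 = 3; sign now +1
(7871/523) = (26/523)   [reduce mod 523]
26 = 2^1·13; (2/523) = -1 since 523 mod 8 = 3, so (26/523) = (-1)^1·(13/523); sign now -1
reciprocity: (13/523) = +1·(523/13) since 13 mod 4 = 1, 523 mod 4 = 3; sign now -1
(523/13) = (3/13)   [reduce mod 13]
reciprocity: (3/13) = +1·(13/3) since 3 mod 4 = 3, 13 mod 4 = 1; sign now -1
(13/3) = (1/3)   [reduce mod 3]
(1/3) = 1; final value = sign = -1

-1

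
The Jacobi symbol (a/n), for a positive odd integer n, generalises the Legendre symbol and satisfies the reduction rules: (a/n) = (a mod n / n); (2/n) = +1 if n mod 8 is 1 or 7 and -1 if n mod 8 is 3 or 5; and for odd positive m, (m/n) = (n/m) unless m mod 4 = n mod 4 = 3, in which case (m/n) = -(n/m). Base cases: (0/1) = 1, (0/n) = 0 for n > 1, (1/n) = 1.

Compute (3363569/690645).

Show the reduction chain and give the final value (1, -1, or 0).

(3363569/690645) = (600989/690645)   [reduce mod 690645]
reciprocity: (600989/690645) = +1·(690645/600989) since 600989 mod 4 = 1, 690645 mod 4 = 1; sign now +1
(690645/600989) = (89656/600989)   [reduce mod 600989]
89656 = 2^3·11207; (2/600989) = -1 since 600989 mod 8 = 5, so (89656/600989) = (-1)^3·(11207/600989); sign now -1
reciprocity: (11207/600989) = +1·(600989/11207) since 11207 mod 4 = 3, 600989 mod 4 = 1; sign now -1
(600989/11207) = (7018/11207)   [reduce mod 11207]
7018 = 2^1·3509; (2/11207) = +1 since 11207 mod 8 = 7, so (7018/11207) = (+1)^1·(3509/11207); sign now -1
reciprocity: (3509/11207) = +1·(11207/3509) since 3509 mod 4 = 1, 11207 mod 4 = 3; sign now -1
(11207/3509) = (680/3509)   [reduce mod 3509]
680 = 2^3·85; (2/3509) = -1 since 3509 mod 8 = 5, so (680/3509) = (-1)^3·(85/3509); sign now +1
reciprocity: (85/3509) = +1·(3509/85) since 85 mod 4 = 1, 3509 mod 4 = 1; sign now +1
(3509/85) = (24/85)   [reduce mod 85]
24 = 2^3·3; (2/85) = -1 since 85 mod 8 = 5, so (24/85) = (-1)^3·(3/85); sign now -1
reciprocity: (3/85) = +1·(85/3) since 3 mod 4 = 3, 85 mod 4 = 1; sign now -1
(85/3) = (1/3)   [reduce mod 3]
(1/3) = 1; final value = sign = -1

-1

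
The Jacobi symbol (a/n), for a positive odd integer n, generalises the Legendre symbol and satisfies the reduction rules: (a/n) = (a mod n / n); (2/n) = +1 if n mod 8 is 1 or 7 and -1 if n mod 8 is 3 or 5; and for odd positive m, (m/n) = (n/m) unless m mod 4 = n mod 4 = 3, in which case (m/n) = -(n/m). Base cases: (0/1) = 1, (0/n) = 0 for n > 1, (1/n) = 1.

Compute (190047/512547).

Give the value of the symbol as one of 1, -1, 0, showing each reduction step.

flip (190047/512547) -> (512547/190047): both odd, 190047 mod 4 = 3, 512547 mod 4 = 3, so the flip contributes -1; sign now -1
(512547/190047): 512547 mod 190047 = 132453, so (512547/190047) = (132453/190047)
flip (132453/190047) -> (190047/132453): both odd, 132453 mod 4 = 1, 190047 mod 4 = 3, so the flip contributes +1; sign now -1
(190047/132453): 190047 mod 132453 = 57594, so (190047/132453) = (57594/132453)
factor out 2^1: 57594 = 2^1·28797; with 132453 mod 8 = 5, (2/132453) = -1; sign now +1; continue with (28797/132453)
flip (28797/132453) -> (132453/28797): both odd, 28797 mod 4 = 1, 132453 mod 4 = 1, so the flip contributes +1; sign now +1
(132453/28797): 132453 mod 28797 = 17265, so (132453/28797) = (17265/28797)
flip (17265/28797) -> (28797/17265): both odd, 17265 mod 4 = 1, 28797 mod 4 = 1, so the flip contributes +1; sign now +1
(28797/17265): 28797 mod 17265 = 11532, so (28797/17265) = (11532/17265)
factor out 2^2: 11532 = 2^2·2883; with 17265 mod 8 = 1, (2/17265) = +1; sign now +1; continue with (2883/17265)
flip (2883/17265) -> (17265/2883): both odd, 2883 mod 4 = 3, 17265 mod 4 = 1, so the flip contributes +1; sign now +1
(17265/2883): 17265 mod 2883 = 2850, so (17265/2883) = (2850/2883)
factor out 2^1: 2850 = 2^1·1425; with 2883 mod 8 = 3, (2/2883) = -1; sign now -1; continue with (1425/2883)
flip (1425/2883) -> (2883/1425): both odd, 1425 mod 4 = 1, 2883 mod 4 = 3, so the flip contributes +1; sign now -1
(2883/1425): 2883 mod 1425 = 33, so (2883/1425) = (33/1425)
flip (33/1425) -> (1425/33): both odd, 33 mod 4 = 1, 1425 mod 4 = 1, so the flip contributes +1; sign now -1
(1425/33): 1425 mod 33 = 6, so (1425/33) = (6/33)
factor out 2^1: 6 = 2^1·3; with 33 mod 8 = 1, (2/33) = +1; sign now -1; continue with (3/33)
flip (3/33) -> (33/3): both odd, 3 mod 4 = 3, 33 mod 4 = 1, so the flip contributes +1; sign now -1
(33/3): 33 mod 3 = 0, so (33/3) = (0/3)
reached (0/3); gcd(a, n) > 1, so (0/3) = 0 and the symbol is 0

0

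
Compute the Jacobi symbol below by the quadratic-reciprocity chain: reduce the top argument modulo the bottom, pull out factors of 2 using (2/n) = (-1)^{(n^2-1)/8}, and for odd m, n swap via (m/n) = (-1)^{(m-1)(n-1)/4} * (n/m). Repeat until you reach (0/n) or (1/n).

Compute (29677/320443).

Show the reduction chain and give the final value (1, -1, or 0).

-1

flip (29677/320443) -> (320443/29677): both odd, 29677 mod 4 = 1, 320443 mod 4 = 3, so the flip contributes +1; sign now +1
(320443/29677): 320443 mod 29677 = 23673, so (320443/29677) = (23673/29677)
flip (23673/29677) -> (29677/23673): both odd, 23673 mod 4 = 1, 29677 mod 4 = 1, so the flip contributes +1; sign now +1
(29677/23673): 29677 mod 23673 = 6004, so (29677/23673) = (6004/23673)
factor out 2^2: 6004 = 2^2·1501; with 23673 mod 8 = 1, (2/23673) = +1; sign now +1; continue with (1501/23673)
flip (1501/23673) -> (23673/1501): both odd, 1501 mod 4 = 1, 23673 mod 4 = 1, so the flip contributes +1; sign now +1
(23673/1501): 23673 mod 1501 = 1158, so (23673/1501) = (1158/1501)
factor out 2^1: 1158 = 2^1·579; with 1501 mod 8 = 5, (2/1501) = -1; sign now -1; continue with (579/1501)
flip (579/1501) -> (1501/579): both odd, 579 mod 4 = 3, 1501 mod 4 = 1, so the flip contributes +1; sign now -1
(1501/579): 1501 mod 579 = 343, so (1501/579) = (343/579)
flip (343/579) -> (579/343): both odd, 343 mod 4 = 3, 579 mod 4 = 3, so the flip contributes -1; sign now +1
(579/343): 579 mod 343 = 236, so (579/343) = (236/343)
factor out 2^2: 236 = 2^2·59; with 343 mod 8 = 7, (2/343) = +1; sign now +1; continue with (59/343)
flip (59/343) -> (343/59): both odd, 59 mod 4 = 3, 343 mod 4 = 3, so the flip contributes -1; sign now -1
(343/59): 343 mod 59 = 48, so (343/59) = (48/59)
factor out 2^4: 48 = 2^4·3; with 59 mod 8 = 3, (2/59) = -1; sign now -1; continue with (3/59)
flip (3/59) -> (59/3): both odd, 3 mod 4 = 3, 59 mod 4 = 3, so the flip contributes -1; sign now +1
(59/3): 59 mod 3 = 2, so (59/3) = (2/3)
factor out 2^1: 2 = 2^1·1; with 3 mod 8 = 3, (2/3) = -1; sign now -1; continue with (1/3)
reached (1/3) = 1, so the symbol is -1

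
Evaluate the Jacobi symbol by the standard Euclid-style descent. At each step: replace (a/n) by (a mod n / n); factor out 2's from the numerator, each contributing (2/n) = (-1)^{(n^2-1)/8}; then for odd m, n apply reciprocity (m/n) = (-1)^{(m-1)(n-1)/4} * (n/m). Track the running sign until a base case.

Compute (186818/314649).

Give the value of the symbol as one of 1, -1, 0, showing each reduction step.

factor out 2^1: 186818 = 2^1·93409; with 314649 mod 8 = 1, (2/314649) = +1; sign now +1; continue with (93409/314649)
flip (93409/314649) -> (314649/93409): both odd, 93409 mod 4 = 1, 314649 mod 4 = 1, so the flip contributes +1; sign now +1
(314649/93409): 314649 mod 93409 = 34422, so (314649/93409) = (34422/93409)
factor out 2^1: 34422 = 2^1·17211; with 93409 mod 8 = 1, (2/93409) = +1; sign now +1; continue with (17211/93409)
flip (17211/93409) -> (93409/17211): both odd, 17211 mod 4 = 3, 93409 mod 4 = 1, so the flip contributes +1; sign now +1
(93409/17211): 93409 mod 17211 = 7354, so (93409/17211) = (7354/17211)
factor out 2^1: 7354 = 2^1·3677; with 17211 mod 8 = 3, (2/17211) = -1; sign now -1; continue with (3677/17211)
flip (3677/17211) -> (17211/3677): both odd, 3677 mod 4 = 1, 17211 mod 4 = 3, so the flip contributes +1; sign now -1
(17211/3677): 17211 mod 3677 = 2503, so (17211/3677) = (2503/3677)
flip (2503/3677) -> (3677/2503): both odd, 2503 mod 4 = 3, 3677 mod 4 = 1, so the flip contributes +1; sign now -1
(3677/2503): 3677 mod 2503 = 1174, so (3677/2503) = (1174/2503)
factor out 2^1: 1174 = 2^1·587; with 2503 mod 8 = 7, (2/2503) = +1; sign now -1; continue with (587/2503)
flip (587/2503) -> (2503/587): both odd, 587 mod 4 = 3, 2503 mod 4 = 3, so the flip contributes -1; sign now +1
(2503/587): 2503 mod 587 = 155, so (2503/587) = (155/587)
flip (155/587) -> (587/155): both odd, 155 mod 4 = 3, 587 mod 4 = 3, so the flip contributes -1; sign now -1
(587/155): 587 mod 155 = 122, so (587/155) = (122/155)
factor out 2^1: 122 = 2^1·61; with 155 mod 8 = 3, (2/155) = -1; sign now +1; continue with (61/155)
flip (61/155) -> (155/61): both odd, 61 mod 4 = 1, 155 mod 4 = 3, so the flip contributes +1; sign now +1
(155/61): 155 mod 61 = 33, so (155/61) = (33/61)
flip (33/61) -> (61/33): both odd, 33 mod 4 = 1, 61 mod 4 = 1, so the flip contributes +1; sign now +1
(61/33): 61 mod 33 = 28, so (61/33) = (28/33)
factor out 2^2: 28 = 2^2·7; with 33 mod 8 = 1, (2/33) = +1; sign now +1; continue with (7/33)
flip (7/33) -> (33/7): both odd, 7 mod 4 = 3, 33 mod 4 = 1, so the flip contributes +1; sign now +1
(33/7): 33 mod 7 = 5, so (33/7) = (5/7)
flip (5/7) -> (7/5): both odd, 5 mod 4 = 1, 7 mod 4 = 3, so the flip contributes +1; sign now +1
(7/5): 7 mod 5 = 2, so (7/5) = (2/5)
factor out 2^1: 2 = 2^1·1; with 5 mod 8 = 5, (2/5) = -1; sign now -1; continue with (1/5)
reached (1/5) = 1, so the symbol is -1

-1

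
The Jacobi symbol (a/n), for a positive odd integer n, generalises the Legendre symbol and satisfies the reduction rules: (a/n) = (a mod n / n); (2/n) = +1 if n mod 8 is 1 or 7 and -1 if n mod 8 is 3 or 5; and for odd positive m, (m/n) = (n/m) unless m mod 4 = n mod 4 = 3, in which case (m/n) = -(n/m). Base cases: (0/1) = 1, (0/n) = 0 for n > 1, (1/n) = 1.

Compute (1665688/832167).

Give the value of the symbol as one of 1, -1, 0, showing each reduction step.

1

(1665688/832167) = (1354/832167)   [reduce mod 832167]
1354 = 2^1·677; (2/832167) = +1 since 832167 mod 8 = 7, so (1354/832167) = (+1)^1·(677/832167); sign now +1
reciprocity: (677/832167) = +1·(832167/677) since 677 mod 4 = 1, 832167 mod 4 = 3; sign now +1
(832167/677) = (134/677)   [reduce mod 677]
134 = 2^1·67; (2/677) = -1 since 677 mod 8 = 5, so (134/677) = (-1)^1·(67/677); sign now -1
reciprocity: (67/677) = +1·(677/67) since 67 mod 4 = 3, 677 mod 4 = 1; sign now -1
(677/67) = (7/67)   [reduce mod 67]
reciprocity: (7/67) = -1·(67/7) since 7 mod 4 = 3, 67 mod 4 = 3; sign now +1
(67/7) = (4/7)   [reduce mod 7]
4 = 2^2·1; (2/7) = +1 since 7 mod 8 = 7, so (4/7) = (+1)^2·(1/7); sign now +1
(1/7) = 1; final value = sign = +1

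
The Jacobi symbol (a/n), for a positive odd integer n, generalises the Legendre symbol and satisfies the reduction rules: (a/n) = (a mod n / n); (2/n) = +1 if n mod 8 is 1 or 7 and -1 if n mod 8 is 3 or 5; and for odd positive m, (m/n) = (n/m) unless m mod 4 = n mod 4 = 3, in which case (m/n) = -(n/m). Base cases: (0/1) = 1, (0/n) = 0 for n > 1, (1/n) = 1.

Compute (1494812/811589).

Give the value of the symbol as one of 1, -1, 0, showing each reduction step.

0

(1494812/811589) = (683223/811589)   [reduce mod 811589]
reciprocity: (683223/811589) = +1·(811589/683223) since 683223 mod 4 = 3, 811589 mod 4 = 1; sign now +1
(811589/683223) = (128366/683223)   [reduce mod 683223]
128366 = 2^1·64183; (2/683223) = +1 since 683223 mod 8 = 7, so (128366/683223) = (+1)^1·(64183/683223); sign now +1
reciprocity: (64183/683223) = -1·(683223/64183) since 64183 mod 4 = 3, 683223 mod 4 = 3; sign now -1
(683223/64183) = (41393/64183)   [reduce mod 64183]
reciprocity: (41393/64183) = +1·(64183/41393) since 41393 mod 4 = 1, 64183 mod 4 = 3; sign now -1
(64183/41393) = (22790/41393)   [reduce mod 41393]
22790 = 2^1·11395; (2/41393) = +1 since 41393 mod 8 = 1, so (22790/41393) = (+1)^1·(11395/41393); sign now -1
reciprocity: (11395/41393) = +1·(41393/11395) since 11395 mod 4 = 3, 41393 mod 4 = 1; sign now -1
(41393/11395) = (7208/11395)   [reduce mod 11395]
7208 = 2^3·901; (2/11395) = -1 since 11395 mod 8 = 3, so (7208/11395) = (-1)^3·(901/11395); sign now +1
reciprocity: (901/11395) = +1·(11395/901) since 901 mod 4 = 1, 11395 mod 4 = 3; sign now +1
(11395/901) = (583/901)   [reduce mod 901]
reciprocity: (583/901) = +1·(901/583) since 583 mod 4 = 3, 901 mod 4 = 1; sign now +1
(901/583) = (318/583)   [reduce mod 583]
318 = 2^1·159; (2/583) = +1 since 583 mod 8 = 7, so (318/583) = (+1)^1·(159/583); sign now +1
reciprocity: (159/583) = -1·(583/159) since 159 mod 4 = 3, 583 mod 4 = 3; sign now -1
(583/159) = (106/159)   [reduce mod 159]
106 = 2^1·53; (2/159) = +1 since 159 mod 8 = 7, so (106/159) = (+1)^1·(53/159); sign now -1
reciprocity: (53/159) = +1·(159/53) since 53 mod 4 = 1, 159 mod 4 = 3; sign now -1
(159/53) = (0/53)   [reduce mod 53]
(0/53) = 0   [gcd(a, n) > 1]; final value = 0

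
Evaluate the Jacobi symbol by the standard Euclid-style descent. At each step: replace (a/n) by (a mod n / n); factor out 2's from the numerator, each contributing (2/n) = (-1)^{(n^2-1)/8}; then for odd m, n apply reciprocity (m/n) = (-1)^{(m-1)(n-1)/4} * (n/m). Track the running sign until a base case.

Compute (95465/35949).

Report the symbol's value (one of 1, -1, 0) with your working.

-1

(95465/35949) = (23567/35949)   [reduce mod 35949]
reciprocity: (23567/35949) = +1·(35949/23567) since 23567 mod 4 = 3, 35949 mod 4 = 1; sign now +1
(35949/23567) = (12382/23567)   [reduce mod 23567]
12382 = 2^1·6191; (2/23567) = +1 since 23567 mod 8 = 7, so (12382/23567) = (+1)^1·(6191/23567); sign now +1
reciprocity: (6191/23567) = -1·(23567/6191) since 6191 mod 4 = 3, 23567 mod 4 = 3; sign now -1
(23567/6191) = (4994/6191)   [reduce mod 6191]
4994 = 2^1·2497; (2/6191) = +1 since 6191 mod 8 = 7, so (4994/6191) = (+1)^1·(2497/6191); sign now -1
reciprocity: (2497/6191) = +1·(6191/2497) since 2497 mod 4 = 1, 6191 mod 4 = 3; sign now -1
(6191/2497) = (1197/2497)   [reduce mod 2497]
reciprocity: (1197/2497) = +1·(2497/1197) since 1197 mod 4 = 1, 2497 mod 4 = 1; sign now -1
(2497/1197) = (103/1197)   [reduce mod 1197]
reciprocity: (103/1197) = +1·(1197/103) since 103 mod 4 = 3, 1197 mod 4 = 1; sign now -1
(1197/103) = (64/103)   [reduce mod 103]
64 = 2^6·1; (2/103) = +1 since 103 mod 8 = 7, so (64/103) = (+1)^6·(1/103); sign now -1
(1/103) = 1; final value = sign = -1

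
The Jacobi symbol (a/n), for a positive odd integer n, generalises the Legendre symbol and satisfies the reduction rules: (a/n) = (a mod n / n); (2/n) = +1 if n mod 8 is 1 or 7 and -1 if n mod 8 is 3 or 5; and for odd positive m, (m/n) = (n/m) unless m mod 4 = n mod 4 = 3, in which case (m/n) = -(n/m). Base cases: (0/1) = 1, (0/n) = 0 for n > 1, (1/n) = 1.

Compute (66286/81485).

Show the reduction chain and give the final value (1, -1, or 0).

-1

66286 = 2^1·33143; (2/81485) = -1 since 81485 mod 8 = 5, so (66286/81485) = (-1)^1·(33143/81485); sign now -1
reciprocity: (33143/81485) = +1·(81485/33143) since 33143 mod 4 = 3, 81485 mod 4 = 1; sign now -1
(81485/33143) = (15199/33143)   [reduce mod 33143]
reciprocity: (15199/33143) = -1·(33143/15199) since 15199 mod 4 = 3, 33143 mod 4 = 3; sign now +1
(33143/15199) = (2745/15199)   [reduce mod 15199]
reciprocity: (2745/15199) = +1·(15199/2745) since 2745 mod 4 = 1, 15199 mod 4 = 3; sign now +1
(15199/2745) = (1474/2745)   [reduce mod 2745]
1474 = 2^1·737; (2/2745) = +1 since 2745 mod 8 = 1, so (1474/2745) = (+1)^1·(737/2745); sign now +1
reciprocity: (737/2745) = +1·(2745/737) since 737 mod 4 = 1, 2745 mod 4 = 1; sign now +1
(2745/737) = (534/737)   [reduce mod 737]
534 = 2^1·267; (2/737) = +1 since 737 mod 8 = 1, so (534/737) = (+1)^1·(267/737); sign now +1
reciprocity: (267/737) = +1·(737/267) since 267 mod 4 = 3, 737 mod 4 = 1; sign now +1
(737/267) = (203/267)   [reduce mod 267]
reciprocity: (203/267) = -1·(267/203) since 203 mod 4 = 3, 267 mod 4 = 3; sign now -1
(267/203) = (64/203)   [reduce mod 203]
64 = 2^6·1; (2/203) = -1 since 203 mod 8 = 3, so (64/203) = (-1)^6·(1/203); sign now -1
(1/203) = 1; final value = sign = -1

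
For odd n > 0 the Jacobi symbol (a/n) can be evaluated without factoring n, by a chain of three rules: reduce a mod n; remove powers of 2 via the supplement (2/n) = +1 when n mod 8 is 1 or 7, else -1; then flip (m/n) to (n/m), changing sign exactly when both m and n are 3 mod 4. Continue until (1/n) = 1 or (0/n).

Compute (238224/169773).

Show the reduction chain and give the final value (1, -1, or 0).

0

(238224/169773) = (68451/169773)   [reduce mod 169773]
reciprocity: (68451/169773) = +1·(169773/68451) since 68451 mod 4 = 3, 169773 mod 4 = 1; sign now +1
(169773/68451) = (32871/68451)   [reduce mod 68451]
reciprocity: (32871/68451) = -1·(68451/32871) since 32871 mod 4 = 3, 68451 mod 4 = 3; sign now -1
(68451/32871) = (2709/32871)   [reduce mod 32871]
reciprocity: (2709/32871) = +1·(32871/2709) since 2709 mod 4 = 1, 32871 mod 4 = 3; sign now -1
(32871/2709) = (363/2709)   [reduce mod 2709]
reciprocity: (363/2709) = +1·(2709/363) since 363 mod 4 = 3, 2709 mod 4 = 1; sign now -1
(2709/363) = (168/363)   [reduce mod 363]
168 = 2^3·21; (2/363) = -1 since 363 mod 8 = 3, so (168/363) = (-1)^3·(21/363); sign now +1
reciprocity: (21/363) = +1·(363/21) since 21 mod 4 = 1, 363 mod 4 = 3; sign now +1
(363/21) = (6/21)   [reduce mod 21]
6 = 2^1·3; (2/21) = -1 since 21 mod 8 = 5, so (6/21) = (-1)^1·(3/21); sign now -1
reciprocity: (3/21) = +1·(21/3) since 3 mod 4 = 3, 21 mod 4 = 1; sign now -1
(21/3) = (0/3)   [reduce mod 3]
(0/3) = 0   [gcd(a, n) > 1]; final value = 0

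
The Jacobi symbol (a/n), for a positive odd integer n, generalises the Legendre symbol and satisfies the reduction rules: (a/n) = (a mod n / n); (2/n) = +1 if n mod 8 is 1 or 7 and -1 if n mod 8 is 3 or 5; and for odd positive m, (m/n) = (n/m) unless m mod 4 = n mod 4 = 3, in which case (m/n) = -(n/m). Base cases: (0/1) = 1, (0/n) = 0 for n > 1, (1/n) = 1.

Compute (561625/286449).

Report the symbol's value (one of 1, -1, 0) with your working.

1

(561625/286449): 561625 mod 286449 = 275176, so (561625/286449) = (275176/286449)
factor out 2^3: 275176 = 2^3·34397; with 286449 mod 8 = 1, (2/286449) = +1; sign now +1; continue with (34397/286449)
flip (34397/286449) -> (286449/34397): both odd, 34397 mod 4 = 1, 286449 mod 4 = 1, so the flip contributes +1; sign now +1
(286449/34397): 286449 mod 34397 = 11273, so (286449/34397) = (11273/34397)
flip (11273/34397) -> (34397/11273): both odd, 11273 mod 4 = 1, 34397 mod 4 = 1, so the flip contributes +1; sign now +1
(34397/11273): 34397 mod 11273 = 578, so (34397/11273) = (578/11273)
factor out 2^1: 578 = 2^1·289; with 11273 mod 8 = 1, (2/11273) = +1; sign now +1; continue with (289/11273)
flip (289/11273) -> (11273/289): both odd, 289 mod 4 = 1, 11273 mod 4 = 1, so the flip contributes +1; sign now +1
(11273/289): 11273 mod 289 = 2, so (11273/289) = (2/289)
factor out 2^1: 2 = 2^1·1; with 289 mod 8 = 1, (2/289) = +1; sign now +1; continue with (1/289)
reached (1/289) = 1, so the symbol is +1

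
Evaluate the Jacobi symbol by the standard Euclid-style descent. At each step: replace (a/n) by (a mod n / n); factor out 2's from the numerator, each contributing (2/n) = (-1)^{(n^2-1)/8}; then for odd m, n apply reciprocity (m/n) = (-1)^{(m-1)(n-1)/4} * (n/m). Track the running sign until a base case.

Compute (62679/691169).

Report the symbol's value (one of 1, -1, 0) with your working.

reciprocity: (62679/691169) = +1·(691169/62679) since 62679 mod 4 = 3, 691169 mod 4 = 1; sign now +1
(691169/62679) = (1700/62679)   [reduce mod 62679]
1700 = 2^2·425; (2/62679) = +1 since 62679 mod 8 = 7, so (1700/62679) = (+1)^2·(425/62679); sign now +1
reciprocity: (425/62679) = +1·(62679/425) since 425 mod 4 = 1, 62679 mod 4 = 3; sign now +1
(62679/425) = (204/425)   [reduce mod 425]
204 = 2^2·51; (2/425) = +1 since 425 mod 8 = 1, so (204/425) = (+1)^2·(51/425); sign now +1
reciprocity: (51/425) = +1·(425/51) since 51 mod 4 = 3, 425 mod 4 = 1; sign now +1
(425/51) = (17/51)   [reduce mod 51]
reciprocity: (17/51) = +1·(51/17) since 17 mod 4 = 1, 51 mod 4 = 3; sign now +1
(51/17) = (0/17)   [reduce mod 17]
(0/17) = 0   [gcd(a, n) > 1]; final value = 0

0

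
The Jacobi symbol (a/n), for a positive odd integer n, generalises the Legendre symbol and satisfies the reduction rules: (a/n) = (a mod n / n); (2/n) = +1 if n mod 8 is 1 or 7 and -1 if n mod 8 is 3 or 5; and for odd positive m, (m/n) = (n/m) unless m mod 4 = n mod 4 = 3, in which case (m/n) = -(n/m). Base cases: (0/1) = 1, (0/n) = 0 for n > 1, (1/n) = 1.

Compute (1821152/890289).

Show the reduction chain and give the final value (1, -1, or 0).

(1821152/890289) = (40574/890289)   [reduce mod 890289]
40574 = 2^1·20287; (2/890289) = +1 since 890289 mod 8 = 1, so (40574/890289) = (+1)^1·(20287/890289); sign now +1
reciprocity: (20287/890289) = +1·(890289/20287) since 20287 mod 4 = 3, 890289 mod 4 = 1; sign now +1
(890289/20287) = (17948/20287)   [reduce mod 20287]
17948 = 2^2·4487; (2/20287) = +1 since 20287 mod 8 = 7, so (17948/20287) = (+1)^2·(4487/20287); sign now +1
reciprocity: (4487/20287) = -1·(20287/4487) since 4487 mod 4 = 3, 20287 mod 4 = 3; sign now -1
(20287/4487) = (2339/4487)   [reduce mod 4487]
reciprocity: (2339/4487) = -1·(4487/2339) since 2339 mod 4 = 3, 4487 mod 4 = 3; sign now +1
(4487/2339) = (2148/2339)   [reduce mod 2339]
2148 = 2^2·537; (2/2339) = -1 since 2339 mod 8 = 3, so (2148/2339) = (-1)^2·(537/2339); sign now +1
reciprocity: (537/2339) = +1·(2339/537) since 537 mod 4 = 1, 2339 mod 4 = 3; sign now +1
(2339/537) = (191/537)   [reduce mod 537]
reciprocity: (191/537) = +1·(537/191) since 191 mod 4 = 3, 537 mod 4 = 1; sign now +1
(537/191) = (155/191)   [reduce mod 191]
reciprocity: (155/191) = -1·(191/155) since 155 mod 4 = 3, 191 mod 4 = 3; sign now -1
(191/155) = (36/155)   [reduce mod 155]
36 = 2^2·9; (2/155) = -1 since 155 mod 8 = 3, so (36/155) = (-1)^2·(9/155); sign now -1
reciprocity: (9/155) = +1·(155/9) since 9 mod 4 = 1, 155 mod 4 = 3; sign now -1
(155/9) = (2/9)   [reduce mod 9]
2 = 2^1·1; (2/9) = +1 since 9 mod 8 = 1, so (2/9) = (+1)^1·(1/9); sign now -1
(1/9) = 1; final value = sign = -1

-1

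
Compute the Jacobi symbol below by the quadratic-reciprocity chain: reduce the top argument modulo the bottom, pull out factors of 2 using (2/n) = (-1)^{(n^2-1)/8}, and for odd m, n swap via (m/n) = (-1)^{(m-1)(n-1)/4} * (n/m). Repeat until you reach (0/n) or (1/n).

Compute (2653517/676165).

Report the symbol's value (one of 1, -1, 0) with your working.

(2653517/676165): 2653517 mod 676165 = 625022, so (2653517/676165) = (625022/676165)
factor out 2^1: 625022 = 2^1·312511; with 676165 mod 8 = 5, (2/676165) = -1; sign now -1; continue with (312511/676165)
flip (312511/676165) -> (676165/312511): both odd, 312511 mod 4 = 3, 676165 mod 4 = 1, so the flip contributes +1; sign now -1
(676165/312511): 676165 mod 312511 = 51143, so (676165/312511) = (51143/312511)
flip (51143/312511) -> (312511/51143): both odd, 51143 mod 4 = 3, 312511 mod 4 = 3, so the flip contributes -1; sign now +1
(312511/51143): 312511 mod 51143 = 5653, so (312511/51143) = (5653/51143)
flip (5653/51143) -> (51143/5653): both odd, 5653 mod 4 = 1, 51143 mod 4 = 3, so the flip contributes +1; sign now +1
(51143/5653): 51143 mod 5653 = 266, so (51143/5653) = (266/5653)
factor out 2^1: 266 = 2^1·133; with 5653 mod 8 = 5, (2/5653) = -1; sign now -1; continue with (133/5653)
flip (133/5653) -> (5653/133): both odd, 133 mod 4 = 1, 5653 mod 4 = 1, so the flip contributes +1; sign now -1
(5653/133): 5653 mod 133 = 67, so (5653/133) = (67/133)
flip (67/133) -> (133/67): both odd, 67 mod 4 = 3, 133 mod 4 = 1, so the flip contributes +1; sign now -1
(133/67): 133 mod 67 = 66, so (133/67) = (66/67)
factor out 2^1: 66 = 2^1·33; with 67 mod 8 = 3, (2/67) = -1; sign now +1; continue with (33/67)
flip (33/67) -> (67/33): both odd, 33 mod 4 = 1, 67 mod 4 = 3, so the flip contributes +1; sign now +1
(67/33): 67 mod 33 = 1, so (67/33) = (1/33)
reached (1/33) = 1, so the symbol is +1

1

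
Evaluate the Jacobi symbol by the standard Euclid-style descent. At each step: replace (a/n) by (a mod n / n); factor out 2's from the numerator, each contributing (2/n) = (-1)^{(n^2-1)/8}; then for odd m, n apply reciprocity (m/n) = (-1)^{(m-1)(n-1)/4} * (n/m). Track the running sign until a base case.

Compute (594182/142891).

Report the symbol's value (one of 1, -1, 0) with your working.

-1

(594182/142891): 594182 mod 142891 = 22618, so (594182/142891) = (22618/142891)
factor out 2^1: 22618 = 2^1·11309; with 142891 mod 8 = 3, (2/142891) = -1; sign now -1; continue with (11309/142891)
flip (11309/142891) -> (142891/11309): both odd, 11309 mod 4 = 1, 142891 mod 4 = 3, so the flip contributes +1; sign now -1
(142891/11309): 142891 mod 11309 = 7183, so (142891/11309) = (7183/11309)
flip (7183/11309) -> (11309/7183): both odd, 7183 mod 4 = 3, 11309 mod 4 = 1, so the flip contributes +1; sign now -1
(11309/7183): 11309 mod 7183 = 4126, so (11309/7183) = (4126/7183)
factor out 2^1: 4126 = 2^1·2063; with 7183 mod 8 = 7, (2/7183) = +1; sign now -1; continue with (2063/7183)
flip (2063/7183) -> (7183/2063): both odd, 2063 mod 4 = 3, 7183 mod 4 = 3, so the flip contributes -1; sign now +1
(7183/2063): 7183 mod 2063 = 994, so (7183/2063) = (994/2063)
factor out 2^1: 994 = 2^1·497; with 2063 mod 8 = 7, (2/2063) = +1; sign now +1; continue with (497/2063)
flip (497/2063) -> (2063/497): both odd, 497 mod 4 = 1, 2063 mod 4 = 3, so the flip contributes +1; sign now +1
(2063/497): 2063 mod 497 = 75, so (2063/497) = (75/497)
flip (75/497) -> (497/75): both odd, 75 mod 4 = 3, 497 mod 4 = 1, so the flip contributes +1; sign now +1
(497/75): 497 mod 75 = 47, so (497/75) = (47/75)
flip (47/75) -> (75/47): both odd, 47 mod 4 = 3, 75 mod 4 = 3, so the flip contributes -1; sign now -1
(75/47): 75 mod 47 = 28, so (75/47) = (28/47)
factor out 2^2: 28 = 2^2·7; with 47 mod 8 = 7, (2/47) = +1; sign now -1; continue with (7/47)
flip (7/47) -> (47/7): both odd, 7 mod 4 = 3, 47 mod 4 = 3, so the flip contributes -1; sign now +1
(47/7): 47 mod 7 = 5, so (47/7) = (5/7)
flip (5/7) -> (7/5): both odd, 5 mod 4 = 1, 7 mod 4 = 3, so the flip contributes +1; sign now +1
(7/5): 7 mod 5 = 2, so (7/5) = (2/5)
factor out 2^1: 2 = 2^1·1; with 5 mod 8 = 5, (2/5) = -1; sign now -1; continue with (1/5)
reached (1/5) = 1, so the symbol is -1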